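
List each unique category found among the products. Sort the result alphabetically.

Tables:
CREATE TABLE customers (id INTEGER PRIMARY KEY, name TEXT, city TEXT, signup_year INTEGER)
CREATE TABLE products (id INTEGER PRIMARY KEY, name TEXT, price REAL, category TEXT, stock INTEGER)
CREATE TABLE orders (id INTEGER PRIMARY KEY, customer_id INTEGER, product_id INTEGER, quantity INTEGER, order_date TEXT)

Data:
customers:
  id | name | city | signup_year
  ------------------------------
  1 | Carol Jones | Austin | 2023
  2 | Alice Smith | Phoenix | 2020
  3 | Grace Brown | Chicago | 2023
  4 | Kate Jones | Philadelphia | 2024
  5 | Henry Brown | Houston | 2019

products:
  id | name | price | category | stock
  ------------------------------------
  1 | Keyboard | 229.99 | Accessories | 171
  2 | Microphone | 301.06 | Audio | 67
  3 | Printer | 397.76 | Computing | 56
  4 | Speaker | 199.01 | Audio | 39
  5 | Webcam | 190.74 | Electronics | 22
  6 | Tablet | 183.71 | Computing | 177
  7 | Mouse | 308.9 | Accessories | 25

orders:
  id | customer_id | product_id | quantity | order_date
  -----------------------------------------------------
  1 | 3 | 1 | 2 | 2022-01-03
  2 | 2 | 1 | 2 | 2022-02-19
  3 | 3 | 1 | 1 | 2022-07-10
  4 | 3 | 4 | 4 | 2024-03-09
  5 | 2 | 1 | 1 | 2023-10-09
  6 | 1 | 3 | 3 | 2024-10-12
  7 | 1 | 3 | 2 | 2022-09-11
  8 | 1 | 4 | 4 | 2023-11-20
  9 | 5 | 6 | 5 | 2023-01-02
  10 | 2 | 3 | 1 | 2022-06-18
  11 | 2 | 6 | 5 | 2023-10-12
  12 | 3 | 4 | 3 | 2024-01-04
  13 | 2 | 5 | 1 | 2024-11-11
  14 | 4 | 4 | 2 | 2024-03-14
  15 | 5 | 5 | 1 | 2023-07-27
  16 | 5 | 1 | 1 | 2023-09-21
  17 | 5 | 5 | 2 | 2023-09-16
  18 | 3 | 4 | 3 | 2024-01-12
SELECT DISTINCT category FROM products ORDER BY category

Execution result:
category
Accessories
Audio
Computing
Electronics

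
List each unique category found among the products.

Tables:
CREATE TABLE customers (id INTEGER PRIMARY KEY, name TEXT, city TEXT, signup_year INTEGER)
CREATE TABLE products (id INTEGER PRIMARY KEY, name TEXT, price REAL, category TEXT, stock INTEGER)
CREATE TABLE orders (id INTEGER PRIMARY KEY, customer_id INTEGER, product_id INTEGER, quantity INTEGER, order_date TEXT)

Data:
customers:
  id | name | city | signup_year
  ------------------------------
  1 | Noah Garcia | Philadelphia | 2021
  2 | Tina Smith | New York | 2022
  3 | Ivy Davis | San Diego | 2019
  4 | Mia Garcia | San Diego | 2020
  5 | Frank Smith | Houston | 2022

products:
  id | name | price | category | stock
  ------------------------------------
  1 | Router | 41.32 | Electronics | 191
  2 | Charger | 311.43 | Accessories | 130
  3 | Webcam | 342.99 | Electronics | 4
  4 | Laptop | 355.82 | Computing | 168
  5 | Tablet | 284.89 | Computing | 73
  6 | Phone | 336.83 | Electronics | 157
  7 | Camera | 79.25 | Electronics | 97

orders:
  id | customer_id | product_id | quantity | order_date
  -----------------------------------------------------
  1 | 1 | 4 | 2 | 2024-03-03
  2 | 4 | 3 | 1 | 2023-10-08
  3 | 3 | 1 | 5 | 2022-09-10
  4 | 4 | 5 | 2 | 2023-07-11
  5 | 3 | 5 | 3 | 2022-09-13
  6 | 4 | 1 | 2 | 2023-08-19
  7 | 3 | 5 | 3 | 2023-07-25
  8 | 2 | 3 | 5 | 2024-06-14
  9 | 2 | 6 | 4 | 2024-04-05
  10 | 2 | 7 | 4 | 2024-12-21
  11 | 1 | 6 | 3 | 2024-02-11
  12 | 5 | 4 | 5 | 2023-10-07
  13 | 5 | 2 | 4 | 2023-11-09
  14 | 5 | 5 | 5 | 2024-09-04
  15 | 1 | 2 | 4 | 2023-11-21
SELECT DISTINCT category FROM products

Execution result:
category
Electronics
Accessories
Computing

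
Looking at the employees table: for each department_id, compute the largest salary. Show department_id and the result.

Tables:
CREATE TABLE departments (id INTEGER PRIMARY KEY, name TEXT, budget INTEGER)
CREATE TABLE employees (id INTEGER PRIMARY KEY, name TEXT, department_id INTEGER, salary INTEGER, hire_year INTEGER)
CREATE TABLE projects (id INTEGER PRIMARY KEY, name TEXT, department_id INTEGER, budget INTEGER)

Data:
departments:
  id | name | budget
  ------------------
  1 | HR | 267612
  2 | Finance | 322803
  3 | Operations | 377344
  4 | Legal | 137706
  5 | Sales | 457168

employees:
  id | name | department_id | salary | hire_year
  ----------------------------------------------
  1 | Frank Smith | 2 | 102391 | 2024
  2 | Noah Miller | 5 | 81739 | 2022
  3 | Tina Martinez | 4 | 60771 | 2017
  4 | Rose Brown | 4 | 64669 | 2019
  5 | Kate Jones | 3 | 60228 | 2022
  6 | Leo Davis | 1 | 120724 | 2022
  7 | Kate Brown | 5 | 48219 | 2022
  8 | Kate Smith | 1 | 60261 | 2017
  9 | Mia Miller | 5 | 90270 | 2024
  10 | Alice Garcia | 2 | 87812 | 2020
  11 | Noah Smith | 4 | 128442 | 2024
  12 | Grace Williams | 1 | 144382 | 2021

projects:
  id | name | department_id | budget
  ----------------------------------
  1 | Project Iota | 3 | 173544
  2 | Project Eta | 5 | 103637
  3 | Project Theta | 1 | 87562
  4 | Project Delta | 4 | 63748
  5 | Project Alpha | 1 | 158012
SELECT department_id, MAX(salary) AS max_salary FROM employees GROUP BY department_id

Execution result:
department_id | max_salary
1 | 144382
2 | 102391
3 | 60228
4 | 128442
5 | 90270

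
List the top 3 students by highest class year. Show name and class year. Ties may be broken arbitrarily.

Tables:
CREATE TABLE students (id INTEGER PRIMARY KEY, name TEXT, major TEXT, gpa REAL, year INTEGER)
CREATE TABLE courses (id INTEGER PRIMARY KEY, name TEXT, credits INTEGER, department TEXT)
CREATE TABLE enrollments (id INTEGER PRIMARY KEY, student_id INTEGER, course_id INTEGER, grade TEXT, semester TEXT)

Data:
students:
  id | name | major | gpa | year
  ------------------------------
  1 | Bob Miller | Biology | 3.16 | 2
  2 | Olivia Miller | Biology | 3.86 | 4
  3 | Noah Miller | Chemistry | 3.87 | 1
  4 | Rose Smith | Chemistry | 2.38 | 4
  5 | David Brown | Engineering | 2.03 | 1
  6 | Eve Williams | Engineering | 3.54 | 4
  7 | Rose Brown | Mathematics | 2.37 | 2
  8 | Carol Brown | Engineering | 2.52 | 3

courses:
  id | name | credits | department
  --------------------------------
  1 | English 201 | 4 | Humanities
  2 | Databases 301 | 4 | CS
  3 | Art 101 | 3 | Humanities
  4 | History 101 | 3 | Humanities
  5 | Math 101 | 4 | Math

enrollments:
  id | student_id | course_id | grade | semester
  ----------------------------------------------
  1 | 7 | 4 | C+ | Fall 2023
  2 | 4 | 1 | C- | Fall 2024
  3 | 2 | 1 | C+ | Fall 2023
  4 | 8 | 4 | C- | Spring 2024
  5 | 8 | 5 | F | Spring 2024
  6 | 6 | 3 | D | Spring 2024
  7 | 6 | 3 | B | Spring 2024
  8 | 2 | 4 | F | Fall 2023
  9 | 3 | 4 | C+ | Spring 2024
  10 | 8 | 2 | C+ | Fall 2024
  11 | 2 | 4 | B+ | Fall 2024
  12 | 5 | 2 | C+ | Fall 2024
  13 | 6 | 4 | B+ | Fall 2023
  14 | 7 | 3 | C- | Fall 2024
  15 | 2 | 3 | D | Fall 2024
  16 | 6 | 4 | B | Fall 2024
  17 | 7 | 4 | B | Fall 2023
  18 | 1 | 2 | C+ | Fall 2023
SELECT name, year FROM students ORDER BY year DESC LIMIT 3

Execution result:
name | year
Olivia Miller | 4
Rose Smith | 4
Eve Williams | 4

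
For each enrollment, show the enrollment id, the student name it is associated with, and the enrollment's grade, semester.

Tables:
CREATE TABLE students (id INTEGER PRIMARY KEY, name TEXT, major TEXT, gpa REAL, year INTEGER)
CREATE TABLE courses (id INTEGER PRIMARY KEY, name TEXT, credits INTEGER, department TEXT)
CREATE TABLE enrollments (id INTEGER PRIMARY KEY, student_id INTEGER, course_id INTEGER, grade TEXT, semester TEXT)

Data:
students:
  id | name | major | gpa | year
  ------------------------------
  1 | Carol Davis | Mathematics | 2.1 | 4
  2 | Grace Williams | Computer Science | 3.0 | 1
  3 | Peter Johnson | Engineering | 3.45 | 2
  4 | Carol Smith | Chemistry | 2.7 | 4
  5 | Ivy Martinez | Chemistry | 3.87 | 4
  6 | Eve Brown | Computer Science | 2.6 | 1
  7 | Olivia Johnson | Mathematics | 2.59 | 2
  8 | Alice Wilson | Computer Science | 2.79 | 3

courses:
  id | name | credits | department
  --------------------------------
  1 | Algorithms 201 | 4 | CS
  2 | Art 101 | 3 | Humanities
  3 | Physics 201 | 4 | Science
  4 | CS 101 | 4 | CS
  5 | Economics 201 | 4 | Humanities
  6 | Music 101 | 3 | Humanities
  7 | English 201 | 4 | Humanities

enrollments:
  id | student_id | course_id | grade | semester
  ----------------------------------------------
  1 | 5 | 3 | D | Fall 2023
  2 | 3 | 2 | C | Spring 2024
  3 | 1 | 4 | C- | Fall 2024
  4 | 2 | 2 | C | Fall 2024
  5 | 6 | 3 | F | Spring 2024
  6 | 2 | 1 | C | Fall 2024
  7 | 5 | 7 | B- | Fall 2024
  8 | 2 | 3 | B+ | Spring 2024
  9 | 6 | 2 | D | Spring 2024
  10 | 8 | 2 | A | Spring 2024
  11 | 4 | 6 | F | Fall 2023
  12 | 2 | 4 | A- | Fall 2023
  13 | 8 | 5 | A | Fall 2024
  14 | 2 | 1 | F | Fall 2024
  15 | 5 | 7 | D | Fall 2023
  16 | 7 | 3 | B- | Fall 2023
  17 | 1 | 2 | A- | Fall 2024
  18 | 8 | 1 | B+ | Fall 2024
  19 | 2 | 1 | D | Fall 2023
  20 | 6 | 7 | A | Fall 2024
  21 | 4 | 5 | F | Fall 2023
SELECT c.id, p.name AS student, c.grade, c.semester FROM enrollments c JOIN students p ON c.student_id = p.id

Execution result:
id | student | grade | semester
1 | Ivy Martinez | D | Fall 2023
2 | Peter Johnson | C | Spring 2024
3 | Carol Davis | C- | Fall 2024
4 | Grace Williams | C | Fall 2024
5 | Eve Brown | F | Spring 2024
6 | Grace Williams | C | Fall 2024
7 | Ivy Martinez | B- | Fall 2024
8 | Grace Williams | B+ | Spring 2024
9 | Eve Brown | D | Spring 2024
10 | Alice Wilson | A | Spring 2024
11 | Carol Smith | F | Fall 2023
12 | Grace Williams | A- | Fall 2023
13 | Alice Wilson | A | Fall 2024
14 | Grace Williams | F | Fall 2024
15 | Ivy Martinez | D | Fall 2023
16 | Olivia Johnson | B- | Fall 2023
17 | Carol Davis | A- | Fall 2024
18 | Alice Wilson | B+ | Fall 2024
19 | Grace Williams | D | Fall 2023
20 | Eve Brown | A | Fall 2024
21 | Carol Smith | F | Fall 2023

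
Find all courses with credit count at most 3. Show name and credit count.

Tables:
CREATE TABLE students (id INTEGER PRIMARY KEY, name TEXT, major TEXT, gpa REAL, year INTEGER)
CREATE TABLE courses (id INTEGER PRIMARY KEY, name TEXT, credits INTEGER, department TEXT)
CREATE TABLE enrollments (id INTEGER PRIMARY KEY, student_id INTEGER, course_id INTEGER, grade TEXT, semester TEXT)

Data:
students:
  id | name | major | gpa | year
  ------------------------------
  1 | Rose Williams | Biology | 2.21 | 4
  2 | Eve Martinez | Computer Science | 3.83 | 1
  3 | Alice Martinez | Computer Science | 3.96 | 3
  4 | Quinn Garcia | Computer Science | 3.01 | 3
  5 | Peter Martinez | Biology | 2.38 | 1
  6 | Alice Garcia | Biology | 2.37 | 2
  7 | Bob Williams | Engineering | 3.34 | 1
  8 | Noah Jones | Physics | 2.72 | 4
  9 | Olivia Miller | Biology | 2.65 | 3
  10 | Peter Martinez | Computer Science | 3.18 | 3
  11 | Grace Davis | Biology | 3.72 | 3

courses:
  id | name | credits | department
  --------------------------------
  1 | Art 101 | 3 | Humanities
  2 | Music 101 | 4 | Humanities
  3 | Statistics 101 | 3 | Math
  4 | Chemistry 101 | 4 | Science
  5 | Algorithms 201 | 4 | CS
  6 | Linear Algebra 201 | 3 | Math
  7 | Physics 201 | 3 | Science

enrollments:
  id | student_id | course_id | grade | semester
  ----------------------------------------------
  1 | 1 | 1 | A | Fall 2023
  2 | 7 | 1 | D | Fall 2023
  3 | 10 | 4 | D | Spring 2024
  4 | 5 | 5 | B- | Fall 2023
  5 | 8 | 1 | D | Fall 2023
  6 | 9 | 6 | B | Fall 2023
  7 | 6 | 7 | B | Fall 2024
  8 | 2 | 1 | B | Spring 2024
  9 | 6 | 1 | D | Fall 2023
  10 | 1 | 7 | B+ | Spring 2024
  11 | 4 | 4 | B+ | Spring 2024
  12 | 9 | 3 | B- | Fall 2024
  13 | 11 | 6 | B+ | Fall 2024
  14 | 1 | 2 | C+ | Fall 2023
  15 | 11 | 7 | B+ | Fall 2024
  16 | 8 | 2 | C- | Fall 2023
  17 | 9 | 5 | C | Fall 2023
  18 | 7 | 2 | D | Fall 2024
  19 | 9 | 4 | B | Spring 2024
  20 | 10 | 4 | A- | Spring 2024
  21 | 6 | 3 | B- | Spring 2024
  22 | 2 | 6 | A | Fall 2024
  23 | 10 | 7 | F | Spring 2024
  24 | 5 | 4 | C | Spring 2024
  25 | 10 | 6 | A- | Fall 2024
SELECT name, credits FROM courses WHERE credits <= 3

Execution result:
name | credits
Art 101 | 3
Statistics 101 | 3
Linear Algebra 201 | 3
Physics 201 | 3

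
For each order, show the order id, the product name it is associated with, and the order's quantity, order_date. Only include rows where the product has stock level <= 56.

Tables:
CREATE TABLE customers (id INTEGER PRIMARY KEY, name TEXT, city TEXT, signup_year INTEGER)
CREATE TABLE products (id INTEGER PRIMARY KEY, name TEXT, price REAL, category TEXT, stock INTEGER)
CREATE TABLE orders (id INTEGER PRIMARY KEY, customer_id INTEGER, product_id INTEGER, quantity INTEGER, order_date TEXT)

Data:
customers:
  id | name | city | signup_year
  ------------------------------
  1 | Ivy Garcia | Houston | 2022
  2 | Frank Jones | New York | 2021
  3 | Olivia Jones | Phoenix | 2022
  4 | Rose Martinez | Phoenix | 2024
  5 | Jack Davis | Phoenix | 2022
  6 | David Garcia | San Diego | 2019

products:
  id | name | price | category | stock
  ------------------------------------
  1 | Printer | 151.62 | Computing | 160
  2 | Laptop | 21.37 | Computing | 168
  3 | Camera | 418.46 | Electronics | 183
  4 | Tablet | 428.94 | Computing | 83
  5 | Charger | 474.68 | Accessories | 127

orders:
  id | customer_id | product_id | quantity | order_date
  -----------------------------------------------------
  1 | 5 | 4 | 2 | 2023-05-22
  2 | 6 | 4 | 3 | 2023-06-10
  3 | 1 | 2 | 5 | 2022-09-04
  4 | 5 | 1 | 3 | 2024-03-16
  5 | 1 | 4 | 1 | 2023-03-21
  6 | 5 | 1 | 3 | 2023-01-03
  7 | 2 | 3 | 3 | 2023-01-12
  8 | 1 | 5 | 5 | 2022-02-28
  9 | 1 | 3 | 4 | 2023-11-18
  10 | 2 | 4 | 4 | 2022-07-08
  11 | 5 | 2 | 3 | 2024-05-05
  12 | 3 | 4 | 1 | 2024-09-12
SELECT c.id, p.name AS product, c.quantity, c.order_date FROM orders c JOIN products p ON c.product_id = p.id WHERE p.stock <= 56

Execution result:
(no rows)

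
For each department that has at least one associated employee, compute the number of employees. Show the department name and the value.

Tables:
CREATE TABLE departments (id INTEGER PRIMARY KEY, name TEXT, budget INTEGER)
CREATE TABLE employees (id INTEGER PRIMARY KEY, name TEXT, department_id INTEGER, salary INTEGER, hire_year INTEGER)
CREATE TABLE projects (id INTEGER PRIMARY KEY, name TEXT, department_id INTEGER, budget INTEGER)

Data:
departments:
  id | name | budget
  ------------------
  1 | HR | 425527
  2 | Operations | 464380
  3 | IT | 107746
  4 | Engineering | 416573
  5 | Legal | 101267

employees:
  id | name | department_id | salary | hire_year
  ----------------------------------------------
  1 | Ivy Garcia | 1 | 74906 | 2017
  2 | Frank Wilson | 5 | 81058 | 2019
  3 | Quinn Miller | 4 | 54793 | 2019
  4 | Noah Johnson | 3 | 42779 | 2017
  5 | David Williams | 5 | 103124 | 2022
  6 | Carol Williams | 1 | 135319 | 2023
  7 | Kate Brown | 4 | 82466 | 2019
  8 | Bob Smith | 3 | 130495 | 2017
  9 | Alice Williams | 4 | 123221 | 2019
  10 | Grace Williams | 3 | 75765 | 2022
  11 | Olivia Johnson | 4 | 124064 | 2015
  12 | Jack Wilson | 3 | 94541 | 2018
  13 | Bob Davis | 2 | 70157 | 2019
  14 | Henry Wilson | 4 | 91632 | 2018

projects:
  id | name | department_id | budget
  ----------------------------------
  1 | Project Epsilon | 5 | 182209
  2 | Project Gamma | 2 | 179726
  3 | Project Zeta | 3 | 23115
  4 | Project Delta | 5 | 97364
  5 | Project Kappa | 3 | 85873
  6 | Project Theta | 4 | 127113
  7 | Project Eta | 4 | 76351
SELECT p.name, COUNT(*) AS n FROM employees c JOIN departments p ON c.department_id = p.id GROUP BY p.id, p.name

Execution result:
name | n
HR | 2
Operations | 1
IT | 4
Engineering | 5
Legal | 2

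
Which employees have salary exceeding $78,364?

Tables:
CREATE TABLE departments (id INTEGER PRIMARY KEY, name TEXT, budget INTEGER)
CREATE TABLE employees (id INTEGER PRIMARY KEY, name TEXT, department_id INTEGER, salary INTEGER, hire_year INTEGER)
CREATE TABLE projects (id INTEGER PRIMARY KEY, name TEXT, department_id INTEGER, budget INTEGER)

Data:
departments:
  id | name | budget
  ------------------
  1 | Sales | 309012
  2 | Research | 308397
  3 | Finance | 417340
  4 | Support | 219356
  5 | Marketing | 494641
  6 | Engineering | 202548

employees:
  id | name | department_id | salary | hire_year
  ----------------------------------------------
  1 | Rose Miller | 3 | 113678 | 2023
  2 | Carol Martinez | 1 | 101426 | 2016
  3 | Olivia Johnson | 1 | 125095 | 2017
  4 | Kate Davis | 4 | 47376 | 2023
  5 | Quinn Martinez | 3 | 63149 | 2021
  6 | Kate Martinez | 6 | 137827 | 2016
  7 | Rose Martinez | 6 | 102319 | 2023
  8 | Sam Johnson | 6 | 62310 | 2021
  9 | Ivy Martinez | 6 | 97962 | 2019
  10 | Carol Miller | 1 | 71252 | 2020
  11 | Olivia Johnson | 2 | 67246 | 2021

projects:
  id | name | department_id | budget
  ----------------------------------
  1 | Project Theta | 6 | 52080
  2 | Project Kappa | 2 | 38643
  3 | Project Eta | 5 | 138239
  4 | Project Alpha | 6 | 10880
SELECT name, salary FROM employees WHERE salary > 78364

Execution result:
name | salary
Rose Miller | 113678
Carol Martinez | 101426
Olivia Johnson | 125095
Kate Martinez | 137827
Rose Martinez | 102319
Ivy Martinez | 97962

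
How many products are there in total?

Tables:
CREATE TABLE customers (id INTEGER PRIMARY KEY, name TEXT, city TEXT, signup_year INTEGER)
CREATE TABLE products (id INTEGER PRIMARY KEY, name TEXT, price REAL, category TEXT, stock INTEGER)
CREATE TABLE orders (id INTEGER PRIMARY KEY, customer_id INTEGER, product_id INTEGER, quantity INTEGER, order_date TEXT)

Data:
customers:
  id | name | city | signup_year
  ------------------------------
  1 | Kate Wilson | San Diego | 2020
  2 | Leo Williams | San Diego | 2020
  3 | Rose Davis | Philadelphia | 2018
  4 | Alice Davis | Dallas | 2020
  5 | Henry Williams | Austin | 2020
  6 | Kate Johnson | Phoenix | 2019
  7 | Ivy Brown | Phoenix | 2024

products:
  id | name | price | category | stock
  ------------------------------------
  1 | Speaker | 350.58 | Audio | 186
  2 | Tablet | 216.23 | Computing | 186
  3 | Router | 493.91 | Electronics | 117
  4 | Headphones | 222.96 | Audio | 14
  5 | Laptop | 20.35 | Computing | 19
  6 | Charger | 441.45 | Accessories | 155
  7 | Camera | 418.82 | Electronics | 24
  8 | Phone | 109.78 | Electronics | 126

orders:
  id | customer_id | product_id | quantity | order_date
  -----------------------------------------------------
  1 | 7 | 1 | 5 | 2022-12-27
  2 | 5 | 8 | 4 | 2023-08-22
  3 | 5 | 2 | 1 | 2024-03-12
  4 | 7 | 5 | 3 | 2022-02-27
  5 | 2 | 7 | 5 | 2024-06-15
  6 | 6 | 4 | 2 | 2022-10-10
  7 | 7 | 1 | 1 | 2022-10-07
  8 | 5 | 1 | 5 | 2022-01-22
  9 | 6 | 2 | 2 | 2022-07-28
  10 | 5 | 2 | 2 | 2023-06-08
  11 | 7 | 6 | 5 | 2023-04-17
SELECT COUNT(*) FROM products

Execution result:
8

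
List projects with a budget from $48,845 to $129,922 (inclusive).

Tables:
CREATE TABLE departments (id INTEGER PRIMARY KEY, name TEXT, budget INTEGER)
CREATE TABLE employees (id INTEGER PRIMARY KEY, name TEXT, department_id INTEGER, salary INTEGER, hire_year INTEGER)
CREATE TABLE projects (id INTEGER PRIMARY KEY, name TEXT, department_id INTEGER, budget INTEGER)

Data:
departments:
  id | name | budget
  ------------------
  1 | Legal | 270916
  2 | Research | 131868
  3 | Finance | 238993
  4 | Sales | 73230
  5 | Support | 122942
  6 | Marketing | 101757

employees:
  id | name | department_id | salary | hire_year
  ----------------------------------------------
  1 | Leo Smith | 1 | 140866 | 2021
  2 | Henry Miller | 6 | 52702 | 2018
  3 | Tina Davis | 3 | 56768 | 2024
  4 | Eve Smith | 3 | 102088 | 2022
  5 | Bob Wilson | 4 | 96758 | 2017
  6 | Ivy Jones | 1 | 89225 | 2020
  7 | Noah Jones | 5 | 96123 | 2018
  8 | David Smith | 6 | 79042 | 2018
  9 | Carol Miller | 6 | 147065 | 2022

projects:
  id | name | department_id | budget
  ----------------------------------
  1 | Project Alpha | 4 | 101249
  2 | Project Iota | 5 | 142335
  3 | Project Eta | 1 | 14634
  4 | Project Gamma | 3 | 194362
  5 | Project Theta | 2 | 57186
SELECT name, budget FROM projects WHERE budget BETWEEN 48845 AND 129922

Execution result:
name | budget
Project Alpha | 101249
Project Theta | 57186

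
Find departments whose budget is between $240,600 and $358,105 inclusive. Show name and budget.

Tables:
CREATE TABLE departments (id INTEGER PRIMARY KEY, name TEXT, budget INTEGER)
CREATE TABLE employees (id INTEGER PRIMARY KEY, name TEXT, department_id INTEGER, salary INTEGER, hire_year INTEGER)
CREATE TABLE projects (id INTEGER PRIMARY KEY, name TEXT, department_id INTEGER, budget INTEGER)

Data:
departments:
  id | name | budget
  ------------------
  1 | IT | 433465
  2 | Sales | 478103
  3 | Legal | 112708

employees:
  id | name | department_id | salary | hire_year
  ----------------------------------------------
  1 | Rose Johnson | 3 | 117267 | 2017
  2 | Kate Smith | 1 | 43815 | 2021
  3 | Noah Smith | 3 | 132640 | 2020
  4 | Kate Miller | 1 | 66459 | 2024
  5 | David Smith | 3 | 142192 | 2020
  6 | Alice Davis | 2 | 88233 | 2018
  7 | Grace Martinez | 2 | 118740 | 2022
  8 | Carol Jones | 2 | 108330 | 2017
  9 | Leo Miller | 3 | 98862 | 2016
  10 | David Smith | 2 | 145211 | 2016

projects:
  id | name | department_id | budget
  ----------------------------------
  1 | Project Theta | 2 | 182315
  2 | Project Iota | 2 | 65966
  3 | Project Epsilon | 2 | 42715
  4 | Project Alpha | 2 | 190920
SELECT name, budget FROM departments WHERE budget BETWEEN 240600 AND 358105

Execution result:
(no rows)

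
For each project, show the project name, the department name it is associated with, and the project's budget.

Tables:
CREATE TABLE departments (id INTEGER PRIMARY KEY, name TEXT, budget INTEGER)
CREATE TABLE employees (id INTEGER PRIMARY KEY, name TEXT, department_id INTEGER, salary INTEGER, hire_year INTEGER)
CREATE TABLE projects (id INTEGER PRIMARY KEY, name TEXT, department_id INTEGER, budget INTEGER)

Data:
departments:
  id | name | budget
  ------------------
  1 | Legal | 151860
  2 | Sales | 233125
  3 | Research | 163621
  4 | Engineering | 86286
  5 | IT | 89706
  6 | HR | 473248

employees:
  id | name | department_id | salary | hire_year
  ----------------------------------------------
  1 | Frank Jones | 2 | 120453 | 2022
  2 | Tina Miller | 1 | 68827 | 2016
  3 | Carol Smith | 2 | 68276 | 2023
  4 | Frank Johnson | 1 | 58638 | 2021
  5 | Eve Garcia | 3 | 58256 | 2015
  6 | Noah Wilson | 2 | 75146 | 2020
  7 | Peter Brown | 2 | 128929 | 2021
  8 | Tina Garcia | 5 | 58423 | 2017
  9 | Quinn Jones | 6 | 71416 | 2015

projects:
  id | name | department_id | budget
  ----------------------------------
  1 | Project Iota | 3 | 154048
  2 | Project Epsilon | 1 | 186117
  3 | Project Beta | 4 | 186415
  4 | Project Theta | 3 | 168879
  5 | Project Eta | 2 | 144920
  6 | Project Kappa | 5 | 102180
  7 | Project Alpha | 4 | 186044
SELECT c.name, p.name AS department, c.budget FROM projects c JOIN departments p ON c.department_id = p.id

Execution result:
name | department | budget
Project Iota | Research | 154048
Project Epsilon | Legal | 186117
Project Beta | Engineering | 186415
Project Theta | Research | 168879
Project Eta | Sales | 144920
Project Kappa | IT | 102180
Project Alpha | Engineering | 186044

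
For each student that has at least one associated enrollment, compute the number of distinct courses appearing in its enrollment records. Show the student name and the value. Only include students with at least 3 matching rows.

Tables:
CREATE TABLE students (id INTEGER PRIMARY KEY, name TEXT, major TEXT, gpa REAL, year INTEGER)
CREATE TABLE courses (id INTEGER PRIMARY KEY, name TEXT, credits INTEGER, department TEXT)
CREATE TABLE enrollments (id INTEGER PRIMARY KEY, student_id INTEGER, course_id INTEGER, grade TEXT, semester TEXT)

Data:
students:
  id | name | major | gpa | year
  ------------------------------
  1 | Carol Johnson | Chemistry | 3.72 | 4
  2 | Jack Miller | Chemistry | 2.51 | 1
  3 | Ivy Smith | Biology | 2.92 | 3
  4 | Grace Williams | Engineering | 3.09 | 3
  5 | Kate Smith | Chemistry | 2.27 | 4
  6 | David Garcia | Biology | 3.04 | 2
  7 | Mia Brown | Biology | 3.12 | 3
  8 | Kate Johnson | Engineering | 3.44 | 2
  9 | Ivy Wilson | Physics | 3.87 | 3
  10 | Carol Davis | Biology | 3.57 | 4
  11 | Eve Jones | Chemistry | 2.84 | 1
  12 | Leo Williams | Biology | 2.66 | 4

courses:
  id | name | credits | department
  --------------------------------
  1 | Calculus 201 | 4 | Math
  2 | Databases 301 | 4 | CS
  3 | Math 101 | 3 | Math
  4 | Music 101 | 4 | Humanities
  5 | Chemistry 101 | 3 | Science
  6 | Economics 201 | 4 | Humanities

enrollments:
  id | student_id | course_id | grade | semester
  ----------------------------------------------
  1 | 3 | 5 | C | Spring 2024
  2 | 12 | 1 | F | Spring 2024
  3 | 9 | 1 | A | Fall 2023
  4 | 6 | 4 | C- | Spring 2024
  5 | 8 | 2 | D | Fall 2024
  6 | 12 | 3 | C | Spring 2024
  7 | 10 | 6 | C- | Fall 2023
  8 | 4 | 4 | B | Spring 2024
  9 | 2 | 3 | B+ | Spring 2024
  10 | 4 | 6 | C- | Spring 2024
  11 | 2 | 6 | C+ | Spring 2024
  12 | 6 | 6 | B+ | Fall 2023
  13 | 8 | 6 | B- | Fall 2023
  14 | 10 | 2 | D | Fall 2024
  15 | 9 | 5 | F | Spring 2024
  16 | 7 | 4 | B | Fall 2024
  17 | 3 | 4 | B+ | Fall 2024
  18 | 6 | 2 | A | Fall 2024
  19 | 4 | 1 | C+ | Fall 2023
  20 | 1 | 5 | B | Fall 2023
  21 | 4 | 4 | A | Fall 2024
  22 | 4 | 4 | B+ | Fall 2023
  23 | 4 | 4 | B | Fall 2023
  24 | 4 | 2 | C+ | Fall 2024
SELECT p.name, COUNT(DISTINCT c.course_id) AS distinct_course_count FROM enrollments c JOIN students p ON c.student_id = p.id GROUP BY p.id, p.name HAVING COUNT(*) >= 3

Execution result:
name | distinct_course_count
Grace Williams | 4
David Garcia | 3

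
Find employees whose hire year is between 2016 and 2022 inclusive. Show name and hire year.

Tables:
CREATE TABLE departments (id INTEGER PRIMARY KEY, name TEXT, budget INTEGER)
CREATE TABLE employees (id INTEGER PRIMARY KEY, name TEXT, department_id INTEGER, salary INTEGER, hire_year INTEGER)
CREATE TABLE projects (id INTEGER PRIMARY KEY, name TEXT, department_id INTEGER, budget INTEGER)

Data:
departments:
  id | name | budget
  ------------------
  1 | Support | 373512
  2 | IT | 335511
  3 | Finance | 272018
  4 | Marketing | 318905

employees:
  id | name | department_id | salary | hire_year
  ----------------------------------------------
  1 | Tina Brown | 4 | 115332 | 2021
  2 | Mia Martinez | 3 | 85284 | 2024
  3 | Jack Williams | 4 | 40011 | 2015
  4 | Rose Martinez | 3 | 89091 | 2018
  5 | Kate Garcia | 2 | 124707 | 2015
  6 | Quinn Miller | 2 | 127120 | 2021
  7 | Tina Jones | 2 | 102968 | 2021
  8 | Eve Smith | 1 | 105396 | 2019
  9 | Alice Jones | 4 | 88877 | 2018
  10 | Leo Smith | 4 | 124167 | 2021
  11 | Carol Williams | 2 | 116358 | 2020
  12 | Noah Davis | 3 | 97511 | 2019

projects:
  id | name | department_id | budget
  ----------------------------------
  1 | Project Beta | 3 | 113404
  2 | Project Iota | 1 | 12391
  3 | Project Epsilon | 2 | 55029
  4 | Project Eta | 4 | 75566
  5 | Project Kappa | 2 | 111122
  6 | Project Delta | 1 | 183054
SELECT name, hire_year FROM employees WHERE hire_year BETWEEN 2016 AND 2022

Execution result:
name | hire_year
Tina Brown | 2021
Rose Martinez | 2018
Quinn Miller | 2021
Tina Jones | 2021
Eve Smith | 2019
Alice Jones | 2018
Leo Smith | 2021
Carol Williams | 2020
Noah Davis | 2019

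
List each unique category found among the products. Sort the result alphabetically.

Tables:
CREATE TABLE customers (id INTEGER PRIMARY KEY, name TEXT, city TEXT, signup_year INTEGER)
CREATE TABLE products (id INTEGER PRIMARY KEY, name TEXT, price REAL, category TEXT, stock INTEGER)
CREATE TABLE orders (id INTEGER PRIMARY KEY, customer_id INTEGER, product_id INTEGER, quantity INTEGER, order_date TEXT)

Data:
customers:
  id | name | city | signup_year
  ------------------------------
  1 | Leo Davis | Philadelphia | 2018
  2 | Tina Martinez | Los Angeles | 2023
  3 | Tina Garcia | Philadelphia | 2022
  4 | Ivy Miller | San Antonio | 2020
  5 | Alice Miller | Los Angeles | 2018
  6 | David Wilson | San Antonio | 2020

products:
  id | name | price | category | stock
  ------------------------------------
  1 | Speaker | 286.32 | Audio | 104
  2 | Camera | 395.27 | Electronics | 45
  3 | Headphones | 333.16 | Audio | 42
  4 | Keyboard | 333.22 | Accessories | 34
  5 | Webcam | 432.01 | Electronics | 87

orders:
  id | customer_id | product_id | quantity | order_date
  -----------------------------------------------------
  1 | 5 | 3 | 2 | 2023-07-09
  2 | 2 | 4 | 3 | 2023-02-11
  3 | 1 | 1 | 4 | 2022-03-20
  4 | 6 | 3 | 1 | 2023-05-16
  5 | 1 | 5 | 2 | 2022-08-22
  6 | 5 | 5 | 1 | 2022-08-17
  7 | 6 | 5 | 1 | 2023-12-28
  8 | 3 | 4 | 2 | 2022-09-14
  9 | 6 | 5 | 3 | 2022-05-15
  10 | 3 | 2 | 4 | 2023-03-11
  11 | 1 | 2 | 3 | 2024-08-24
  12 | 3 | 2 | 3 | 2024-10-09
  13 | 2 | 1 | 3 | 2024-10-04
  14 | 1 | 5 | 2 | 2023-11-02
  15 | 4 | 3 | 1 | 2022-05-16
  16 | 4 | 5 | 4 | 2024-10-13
SELECT DISTINCT category FROM products ORDER BY category

Execution result:
category
Accessories
Audio
Electronics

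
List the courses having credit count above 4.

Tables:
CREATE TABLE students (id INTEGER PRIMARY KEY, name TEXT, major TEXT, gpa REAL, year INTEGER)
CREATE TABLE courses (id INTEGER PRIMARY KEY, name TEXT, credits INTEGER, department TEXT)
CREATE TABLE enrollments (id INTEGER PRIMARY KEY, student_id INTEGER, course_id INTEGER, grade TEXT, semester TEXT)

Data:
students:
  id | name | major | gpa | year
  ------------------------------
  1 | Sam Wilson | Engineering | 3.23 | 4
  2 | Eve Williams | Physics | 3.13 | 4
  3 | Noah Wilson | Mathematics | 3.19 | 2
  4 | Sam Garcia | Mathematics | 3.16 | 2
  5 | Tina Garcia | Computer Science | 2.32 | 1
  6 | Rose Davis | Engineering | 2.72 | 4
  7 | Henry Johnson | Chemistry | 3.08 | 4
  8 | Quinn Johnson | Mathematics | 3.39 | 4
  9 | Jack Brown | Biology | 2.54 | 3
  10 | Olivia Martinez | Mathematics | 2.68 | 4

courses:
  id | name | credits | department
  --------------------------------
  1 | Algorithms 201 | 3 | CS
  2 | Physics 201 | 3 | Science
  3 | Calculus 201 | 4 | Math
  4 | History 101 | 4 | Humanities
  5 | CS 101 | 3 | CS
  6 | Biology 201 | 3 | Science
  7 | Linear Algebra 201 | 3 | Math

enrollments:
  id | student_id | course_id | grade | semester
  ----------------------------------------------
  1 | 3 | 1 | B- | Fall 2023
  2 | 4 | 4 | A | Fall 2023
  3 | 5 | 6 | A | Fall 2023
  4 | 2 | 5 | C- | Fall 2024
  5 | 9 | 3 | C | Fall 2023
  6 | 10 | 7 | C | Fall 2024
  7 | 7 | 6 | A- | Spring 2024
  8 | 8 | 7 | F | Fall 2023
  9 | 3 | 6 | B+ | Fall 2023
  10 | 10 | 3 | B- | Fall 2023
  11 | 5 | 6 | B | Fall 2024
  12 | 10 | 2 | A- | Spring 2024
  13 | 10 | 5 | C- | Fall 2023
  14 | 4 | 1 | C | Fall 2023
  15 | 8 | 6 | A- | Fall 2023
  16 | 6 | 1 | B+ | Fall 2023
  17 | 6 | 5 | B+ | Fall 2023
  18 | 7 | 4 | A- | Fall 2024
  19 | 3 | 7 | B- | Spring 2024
SELECT name, credits FROM courses WHERE credits > 4

Execution result:
(no rows)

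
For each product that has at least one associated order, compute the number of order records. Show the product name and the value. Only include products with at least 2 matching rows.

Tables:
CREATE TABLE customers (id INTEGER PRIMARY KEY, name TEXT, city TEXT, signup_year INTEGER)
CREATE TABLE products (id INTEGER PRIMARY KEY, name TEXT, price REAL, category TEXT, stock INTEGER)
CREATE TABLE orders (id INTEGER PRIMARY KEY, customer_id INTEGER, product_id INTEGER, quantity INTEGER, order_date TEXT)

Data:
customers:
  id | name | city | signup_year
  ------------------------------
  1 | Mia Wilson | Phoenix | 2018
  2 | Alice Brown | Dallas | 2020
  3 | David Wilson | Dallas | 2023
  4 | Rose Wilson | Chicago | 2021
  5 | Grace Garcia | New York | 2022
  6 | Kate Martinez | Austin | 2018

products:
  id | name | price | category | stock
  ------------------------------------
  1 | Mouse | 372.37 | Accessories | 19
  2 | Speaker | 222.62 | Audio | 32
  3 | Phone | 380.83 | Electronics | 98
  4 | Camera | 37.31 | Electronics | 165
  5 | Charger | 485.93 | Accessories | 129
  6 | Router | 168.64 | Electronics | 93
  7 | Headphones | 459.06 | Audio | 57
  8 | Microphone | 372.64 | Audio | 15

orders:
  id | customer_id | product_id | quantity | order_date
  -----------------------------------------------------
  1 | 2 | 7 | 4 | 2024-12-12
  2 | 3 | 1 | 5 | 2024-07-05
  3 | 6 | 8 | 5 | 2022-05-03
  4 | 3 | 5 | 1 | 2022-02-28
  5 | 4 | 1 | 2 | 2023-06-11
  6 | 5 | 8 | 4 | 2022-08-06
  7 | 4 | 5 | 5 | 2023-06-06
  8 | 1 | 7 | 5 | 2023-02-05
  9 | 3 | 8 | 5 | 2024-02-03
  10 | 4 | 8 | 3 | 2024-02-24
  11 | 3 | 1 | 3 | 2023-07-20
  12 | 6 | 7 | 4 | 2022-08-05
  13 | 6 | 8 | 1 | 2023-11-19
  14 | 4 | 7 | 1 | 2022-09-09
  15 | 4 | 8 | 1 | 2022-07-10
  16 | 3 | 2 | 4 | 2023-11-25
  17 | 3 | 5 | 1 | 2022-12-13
SELECT p.name, COUNT(*) AS n FROM orders c JOIN products p ON c.product_id = p.id GROUP BY p.id, p.name HAVING COUNT(*) >= 2

Execution result:
name | n
Mouse | 3
Charger | 3
Headphones | 4
Microphone | 6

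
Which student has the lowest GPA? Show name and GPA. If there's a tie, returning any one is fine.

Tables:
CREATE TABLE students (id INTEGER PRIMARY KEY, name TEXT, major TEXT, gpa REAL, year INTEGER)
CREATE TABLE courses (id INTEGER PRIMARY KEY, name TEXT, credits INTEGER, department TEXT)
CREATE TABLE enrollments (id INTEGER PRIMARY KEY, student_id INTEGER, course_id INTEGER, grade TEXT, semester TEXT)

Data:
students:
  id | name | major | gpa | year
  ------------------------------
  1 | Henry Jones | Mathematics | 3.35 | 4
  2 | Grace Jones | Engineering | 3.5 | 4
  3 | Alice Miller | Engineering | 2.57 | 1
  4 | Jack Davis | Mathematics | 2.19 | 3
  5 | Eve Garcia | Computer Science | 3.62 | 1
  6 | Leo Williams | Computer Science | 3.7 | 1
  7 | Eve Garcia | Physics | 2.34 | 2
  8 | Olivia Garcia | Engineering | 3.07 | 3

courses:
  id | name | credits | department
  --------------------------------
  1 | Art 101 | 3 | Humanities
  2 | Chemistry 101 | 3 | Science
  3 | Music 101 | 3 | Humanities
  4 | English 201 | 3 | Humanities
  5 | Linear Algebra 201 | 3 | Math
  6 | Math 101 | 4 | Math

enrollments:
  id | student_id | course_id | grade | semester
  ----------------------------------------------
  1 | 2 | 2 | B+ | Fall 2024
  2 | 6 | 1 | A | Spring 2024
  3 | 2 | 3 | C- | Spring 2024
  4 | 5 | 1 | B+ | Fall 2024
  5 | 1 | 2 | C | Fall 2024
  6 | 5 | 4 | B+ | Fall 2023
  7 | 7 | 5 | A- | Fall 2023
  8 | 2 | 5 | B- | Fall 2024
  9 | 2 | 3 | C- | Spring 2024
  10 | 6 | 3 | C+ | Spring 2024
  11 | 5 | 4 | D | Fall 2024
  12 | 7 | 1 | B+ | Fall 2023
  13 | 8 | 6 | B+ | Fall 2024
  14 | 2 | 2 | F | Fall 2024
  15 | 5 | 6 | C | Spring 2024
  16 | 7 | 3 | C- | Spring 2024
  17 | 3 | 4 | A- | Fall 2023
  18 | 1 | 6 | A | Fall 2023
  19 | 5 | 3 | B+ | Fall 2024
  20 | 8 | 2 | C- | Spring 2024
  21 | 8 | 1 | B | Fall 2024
SELECT name, gpa FROM students ORDER BY gpa ASC LIMIT 1

Execution result:
name | gpa
Jack Davis | 2.19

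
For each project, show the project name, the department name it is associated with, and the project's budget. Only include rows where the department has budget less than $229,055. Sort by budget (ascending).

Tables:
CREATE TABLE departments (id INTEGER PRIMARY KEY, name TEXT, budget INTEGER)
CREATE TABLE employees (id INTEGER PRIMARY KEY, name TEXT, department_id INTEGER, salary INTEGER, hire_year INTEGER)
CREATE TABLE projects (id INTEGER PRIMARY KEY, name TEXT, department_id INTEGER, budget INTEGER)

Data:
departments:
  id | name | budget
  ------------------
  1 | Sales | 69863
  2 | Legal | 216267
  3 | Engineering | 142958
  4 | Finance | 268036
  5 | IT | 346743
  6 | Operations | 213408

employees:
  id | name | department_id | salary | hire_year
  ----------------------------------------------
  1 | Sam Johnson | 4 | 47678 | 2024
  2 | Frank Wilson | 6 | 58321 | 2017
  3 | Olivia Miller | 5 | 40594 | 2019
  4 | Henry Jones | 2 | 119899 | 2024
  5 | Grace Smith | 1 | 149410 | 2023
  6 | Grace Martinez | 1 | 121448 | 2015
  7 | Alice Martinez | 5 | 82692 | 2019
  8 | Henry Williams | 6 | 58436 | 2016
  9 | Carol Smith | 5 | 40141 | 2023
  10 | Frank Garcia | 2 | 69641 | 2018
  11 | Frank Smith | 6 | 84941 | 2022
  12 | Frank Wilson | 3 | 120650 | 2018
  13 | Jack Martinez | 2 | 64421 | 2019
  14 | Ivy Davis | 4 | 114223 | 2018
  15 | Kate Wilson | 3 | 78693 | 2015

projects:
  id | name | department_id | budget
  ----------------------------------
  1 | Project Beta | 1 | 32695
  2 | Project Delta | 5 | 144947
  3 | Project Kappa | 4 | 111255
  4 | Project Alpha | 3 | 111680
SELECT c.name, p.name AS department, c.budget FROM projects c JOIN departments p ON c.department_id = p.id WHERE p.budget < 229055 ORDER BY c.budget ASC

Execution result:
name | department | budget
Project Beta | Sales | 32695
Project Alpha | Engineering | 111680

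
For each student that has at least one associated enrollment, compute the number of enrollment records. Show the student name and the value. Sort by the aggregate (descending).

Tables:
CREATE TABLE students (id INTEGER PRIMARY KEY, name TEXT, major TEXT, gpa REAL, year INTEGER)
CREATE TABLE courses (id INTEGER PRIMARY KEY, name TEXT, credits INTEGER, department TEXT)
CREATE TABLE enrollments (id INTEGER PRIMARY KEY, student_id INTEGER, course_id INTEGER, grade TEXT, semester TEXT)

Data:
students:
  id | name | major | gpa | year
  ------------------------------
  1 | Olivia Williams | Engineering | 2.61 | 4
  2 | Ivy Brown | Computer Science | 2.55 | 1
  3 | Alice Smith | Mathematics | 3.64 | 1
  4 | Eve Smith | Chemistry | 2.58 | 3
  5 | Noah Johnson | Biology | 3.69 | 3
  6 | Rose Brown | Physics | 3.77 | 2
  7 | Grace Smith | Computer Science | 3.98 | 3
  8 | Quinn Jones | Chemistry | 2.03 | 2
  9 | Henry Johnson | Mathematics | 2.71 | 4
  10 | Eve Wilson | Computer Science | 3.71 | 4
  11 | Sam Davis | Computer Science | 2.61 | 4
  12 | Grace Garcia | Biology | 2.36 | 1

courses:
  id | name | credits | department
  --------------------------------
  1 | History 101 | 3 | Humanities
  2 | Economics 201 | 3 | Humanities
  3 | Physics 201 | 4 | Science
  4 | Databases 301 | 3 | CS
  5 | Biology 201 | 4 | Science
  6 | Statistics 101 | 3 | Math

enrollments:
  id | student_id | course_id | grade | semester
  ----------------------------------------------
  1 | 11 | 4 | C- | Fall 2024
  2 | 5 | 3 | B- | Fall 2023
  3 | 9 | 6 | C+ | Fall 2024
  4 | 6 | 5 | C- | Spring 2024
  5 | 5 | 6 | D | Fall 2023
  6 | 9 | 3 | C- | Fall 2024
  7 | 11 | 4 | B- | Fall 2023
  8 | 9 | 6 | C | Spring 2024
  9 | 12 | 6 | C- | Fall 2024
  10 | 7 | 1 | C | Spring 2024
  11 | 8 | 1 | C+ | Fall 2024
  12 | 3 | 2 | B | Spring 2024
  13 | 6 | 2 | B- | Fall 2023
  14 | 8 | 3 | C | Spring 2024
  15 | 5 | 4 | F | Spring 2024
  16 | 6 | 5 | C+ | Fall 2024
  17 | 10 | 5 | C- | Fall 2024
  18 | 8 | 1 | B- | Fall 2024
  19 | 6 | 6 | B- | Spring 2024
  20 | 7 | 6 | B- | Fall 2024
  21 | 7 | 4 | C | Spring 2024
SELECT p.name, COUNT(*) AS n FROM enrollments c JOIN students p ON c.student_id = p.id GROUP BY p.id, p.name ORDER BY n DESC

Execution result:
name | n
Rose Brown | 4
Noah Johnson | 3
Grace Smith | 3
Quinn Jones | 3
Henry Johnson | 3
Sam Davis | 2
Alice Smith | 1
Eve Wilson | 1
Grace Garcia | 1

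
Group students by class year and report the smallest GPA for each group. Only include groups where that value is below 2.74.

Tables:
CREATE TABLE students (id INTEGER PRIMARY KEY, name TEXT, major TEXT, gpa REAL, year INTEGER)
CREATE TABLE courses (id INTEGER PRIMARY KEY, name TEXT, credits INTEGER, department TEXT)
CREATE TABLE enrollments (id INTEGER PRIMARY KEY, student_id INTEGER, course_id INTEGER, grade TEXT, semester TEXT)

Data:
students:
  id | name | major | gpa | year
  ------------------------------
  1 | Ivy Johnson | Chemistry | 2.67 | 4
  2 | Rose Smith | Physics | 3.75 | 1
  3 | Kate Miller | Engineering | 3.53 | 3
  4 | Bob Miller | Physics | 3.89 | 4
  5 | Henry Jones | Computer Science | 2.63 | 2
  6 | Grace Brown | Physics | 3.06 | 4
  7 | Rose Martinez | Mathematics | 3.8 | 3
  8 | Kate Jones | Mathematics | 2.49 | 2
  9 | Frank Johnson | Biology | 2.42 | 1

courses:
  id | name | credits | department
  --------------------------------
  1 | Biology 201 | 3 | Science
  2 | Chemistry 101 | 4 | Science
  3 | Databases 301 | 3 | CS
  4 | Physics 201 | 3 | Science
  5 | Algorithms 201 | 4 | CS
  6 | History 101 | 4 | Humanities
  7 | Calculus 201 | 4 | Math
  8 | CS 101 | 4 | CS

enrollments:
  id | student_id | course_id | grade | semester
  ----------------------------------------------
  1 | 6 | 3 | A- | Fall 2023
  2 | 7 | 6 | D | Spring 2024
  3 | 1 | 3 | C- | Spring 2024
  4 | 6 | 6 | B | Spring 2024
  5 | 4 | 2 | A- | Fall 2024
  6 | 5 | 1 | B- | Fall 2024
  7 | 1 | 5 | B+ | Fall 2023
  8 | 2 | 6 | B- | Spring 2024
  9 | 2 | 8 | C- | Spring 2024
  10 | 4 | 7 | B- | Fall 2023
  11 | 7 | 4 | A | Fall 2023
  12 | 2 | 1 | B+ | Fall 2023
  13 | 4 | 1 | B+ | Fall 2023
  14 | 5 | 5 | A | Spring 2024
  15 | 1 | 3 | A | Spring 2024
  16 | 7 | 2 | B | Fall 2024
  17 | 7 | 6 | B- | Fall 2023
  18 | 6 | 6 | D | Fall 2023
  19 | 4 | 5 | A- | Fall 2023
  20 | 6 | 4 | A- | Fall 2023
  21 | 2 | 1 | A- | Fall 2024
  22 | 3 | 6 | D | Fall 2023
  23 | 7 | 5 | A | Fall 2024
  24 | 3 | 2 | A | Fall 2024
SELECT year, MIN(gpa) AS min_gpa FROM students GROUP BY year HAVING MIN(gpa) < 2.74

Execution result:
year | min_gpa
1 | 2.42
2 | 2.49
4 | 2.67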